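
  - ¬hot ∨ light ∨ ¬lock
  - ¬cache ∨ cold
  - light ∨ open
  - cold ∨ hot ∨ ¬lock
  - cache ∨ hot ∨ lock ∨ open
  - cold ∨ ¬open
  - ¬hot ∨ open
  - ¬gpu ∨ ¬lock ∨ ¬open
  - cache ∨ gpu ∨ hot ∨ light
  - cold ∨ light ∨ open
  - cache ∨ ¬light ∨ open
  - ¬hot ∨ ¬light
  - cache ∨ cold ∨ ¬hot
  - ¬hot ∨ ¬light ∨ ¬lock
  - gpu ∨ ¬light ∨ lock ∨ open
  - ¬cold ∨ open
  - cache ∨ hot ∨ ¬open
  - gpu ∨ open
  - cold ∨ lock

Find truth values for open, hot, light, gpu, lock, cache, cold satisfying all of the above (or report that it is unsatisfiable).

open = True, hot = False, light = False, gpu = False, lock = False, cache = True, cold = True

Set open = True.
  then (cold ∨ ¬open) forces cold = True.
Set hot = False.
  then (cache ∨ hot ∨ ¬open) forces cache = True.
Set light = False.
Set gpu = False.
Set lock = False.
All clauses satisfied.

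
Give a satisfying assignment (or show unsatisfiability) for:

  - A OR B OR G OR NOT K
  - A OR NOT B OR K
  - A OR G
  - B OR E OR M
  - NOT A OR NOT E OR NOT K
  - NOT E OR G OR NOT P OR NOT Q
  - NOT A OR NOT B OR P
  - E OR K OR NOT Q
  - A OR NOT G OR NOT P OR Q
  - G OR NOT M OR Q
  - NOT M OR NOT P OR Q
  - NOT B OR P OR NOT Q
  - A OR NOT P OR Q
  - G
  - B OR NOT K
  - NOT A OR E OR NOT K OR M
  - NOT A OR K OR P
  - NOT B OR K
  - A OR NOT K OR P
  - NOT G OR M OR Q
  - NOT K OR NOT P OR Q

Unit clause (G) forces G = True.
Set K = False.
  then (NOT B OR K) forces B = False.
Set Q = True.
  then (E OR K OR NOT Q) forces E = True.
Set A = True.
  then (NOT A OR K OR P) forces P = True.
Set M = True.
All clauses satisfied.

K=F, Q=T, E=T, G=T, A=T, P=T, M=T, B=F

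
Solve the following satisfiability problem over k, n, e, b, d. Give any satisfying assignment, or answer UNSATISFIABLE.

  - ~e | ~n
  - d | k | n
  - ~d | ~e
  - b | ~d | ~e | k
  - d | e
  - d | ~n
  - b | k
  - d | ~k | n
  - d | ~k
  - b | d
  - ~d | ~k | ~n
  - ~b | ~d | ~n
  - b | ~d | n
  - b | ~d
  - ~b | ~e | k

k=F; n=F; e=F; b=T; d=T

Set k = False.
  then (b | k) forces b = True.
  then (~b | ~e | k) forces e = False.
  then (d | e) forces d = True.
  then (~b | ~d | ~n) forces n = False.
All clauses satisfied.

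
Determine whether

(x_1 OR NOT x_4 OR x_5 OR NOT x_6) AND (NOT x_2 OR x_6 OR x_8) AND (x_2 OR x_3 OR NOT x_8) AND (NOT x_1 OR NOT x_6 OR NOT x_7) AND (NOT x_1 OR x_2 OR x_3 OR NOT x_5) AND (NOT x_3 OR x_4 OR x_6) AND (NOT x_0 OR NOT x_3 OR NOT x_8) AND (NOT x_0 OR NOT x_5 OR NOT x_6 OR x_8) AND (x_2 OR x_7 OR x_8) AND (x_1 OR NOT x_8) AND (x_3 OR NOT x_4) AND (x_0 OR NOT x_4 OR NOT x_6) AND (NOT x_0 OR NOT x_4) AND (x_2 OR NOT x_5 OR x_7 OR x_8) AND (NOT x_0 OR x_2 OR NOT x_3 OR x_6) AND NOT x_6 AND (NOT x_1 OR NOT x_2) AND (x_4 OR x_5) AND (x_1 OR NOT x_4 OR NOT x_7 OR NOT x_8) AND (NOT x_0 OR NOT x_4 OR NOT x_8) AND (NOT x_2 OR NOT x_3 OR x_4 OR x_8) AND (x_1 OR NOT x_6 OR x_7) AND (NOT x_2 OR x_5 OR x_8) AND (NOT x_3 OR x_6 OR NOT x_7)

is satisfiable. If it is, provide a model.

x_0: False; x_1: True; x_2: False; x_3: True; x_4: True; x_5: False; x_6: False; x_7: False; x_8: True

Unit clause (NOT x_6) forces x_6 = False.
Set x_0 = False.
Set x_1 = True.
  then (NOT x_1 OR NOT x_2) forces x_2 = False.
Set x_3 = True.
  then (NOT x_3 OR x_4 OR x_6) forces x_4 = True.
  then (NOT x_3 OR x_6 OR NOT x_7) forces x_7 = False.
  then (x_2 OR x_7 OR x_8) forces x_8 = True.
Set x_5 = False.
All clauses satisfied.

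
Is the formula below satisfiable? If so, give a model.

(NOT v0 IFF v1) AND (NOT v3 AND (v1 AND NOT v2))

v0 = False; v1 = True; v2 = False; v3 = False

  NOT v0 IFF v1 = True
    NOT v0 = True
  NOT v3 AND (v1 AND NOT v2) = True
    NOT v3 = True
    v1 AND NOT v2 = True
      NOT v2 = True
Both conjuncts True, so the formula holds.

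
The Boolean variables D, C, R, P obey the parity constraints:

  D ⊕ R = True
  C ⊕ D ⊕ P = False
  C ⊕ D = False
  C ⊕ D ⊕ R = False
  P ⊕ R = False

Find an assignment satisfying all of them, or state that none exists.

D = True, C = True, R = False, P = False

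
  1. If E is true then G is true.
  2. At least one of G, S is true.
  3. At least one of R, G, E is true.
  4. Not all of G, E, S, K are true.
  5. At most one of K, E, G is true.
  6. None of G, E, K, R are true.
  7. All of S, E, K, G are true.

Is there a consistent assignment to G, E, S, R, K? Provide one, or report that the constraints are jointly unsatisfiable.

Case G = True:
  Constraint (6) is violated (G=T) — contradiction.
Case G = False:
  Constraint (7) is violated (G=F) — contradiction.
Both cases fail — unsatisfiable.

Unsatisfiable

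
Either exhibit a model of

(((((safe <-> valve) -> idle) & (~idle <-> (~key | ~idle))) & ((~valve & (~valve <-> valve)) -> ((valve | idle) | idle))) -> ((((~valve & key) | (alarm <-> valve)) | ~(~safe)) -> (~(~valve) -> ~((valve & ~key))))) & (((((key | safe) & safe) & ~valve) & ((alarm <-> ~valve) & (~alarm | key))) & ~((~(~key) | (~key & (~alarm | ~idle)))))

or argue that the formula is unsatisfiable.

Unsatisfiable

Case valve = True: the conjunct ~valve is False.
Case valve = False: the formula simplifies to (((key | safe) & safe) & (alarm & (~alarm | key))) & ~((~(~key) | (~key & (~alarm | ~idle)))).
  key = True: the conjunct ~((~(~key) | (~key & (~alarm | ~idle)))) becomes ~((True | False)) = False.
  key = False: simplifies to ((safe & safe) & (alarm & ~alarm)) & ~((~alarm | ~idle)).
    alarm = True: the conjunct ~alarm is False.
    alarm = False: the conjunct alarm is False.
Both cases fail — unsatisfiable.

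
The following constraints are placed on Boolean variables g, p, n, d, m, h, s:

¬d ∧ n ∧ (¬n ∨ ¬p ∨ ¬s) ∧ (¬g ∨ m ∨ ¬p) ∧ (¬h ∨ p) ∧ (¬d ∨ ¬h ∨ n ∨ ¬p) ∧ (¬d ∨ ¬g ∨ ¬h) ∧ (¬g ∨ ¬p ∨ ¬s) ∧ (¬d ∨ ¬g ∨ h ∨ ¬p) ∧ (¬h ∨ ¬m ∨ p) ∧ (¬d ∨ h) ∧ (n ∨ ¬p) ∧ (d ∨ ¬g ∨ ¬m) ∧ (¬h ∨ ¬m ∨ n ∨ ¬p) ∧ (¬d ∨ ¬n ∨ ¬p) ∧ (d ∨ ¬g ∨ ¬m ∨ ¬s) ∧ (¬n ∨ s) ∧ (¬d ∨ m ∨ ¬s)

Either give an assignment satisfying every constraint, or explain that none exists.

Unit clause (¬d) forces d = False.
Unit clause (n) forces n = True.
In (¬n ∨ s) only s is left, so s = True.
In (¬n ∨ ¬p ∨ ¬s) only ¬p is left, so p = False.
In (¬h ∨ p) only ¬h is left, so h = False.
Set g = False.
Set m = True.
All clauses satisfied.

g = False; p = False; n = True; d = False; m = True; h = False; s = True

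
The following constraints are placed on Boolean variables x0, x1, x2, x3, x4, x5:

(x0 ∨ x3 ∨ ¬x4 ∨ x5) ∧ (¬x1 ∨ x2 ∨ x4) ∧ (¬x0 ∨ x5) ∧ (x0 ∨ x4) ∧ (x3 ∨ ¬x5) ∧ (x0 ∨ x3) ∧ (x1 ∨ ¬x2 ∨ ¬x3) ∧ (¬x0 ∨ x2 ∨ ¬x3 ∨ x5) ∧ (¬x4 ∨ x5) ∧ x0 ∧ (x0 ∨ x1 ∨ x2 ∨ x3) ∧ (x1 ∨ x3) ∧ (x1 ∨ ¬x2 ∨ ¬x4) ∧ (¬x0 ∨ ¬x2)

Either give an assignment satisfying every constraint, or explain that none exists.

Unit clause (x0) forces x0 = True.
In (¬x0 ∨ ¬x2) only ¬x2 is left, so x2 = False.
In (¬x0 ∨ x5) only x5 is left, so x5 = True.
In (x3 ∨ ¬x5) only x3 is left, so x3 = True.
Set x1 = False.
Set x4 = True.
All clauses satisfied.

x0: True; x1: False; x2: False; x3: True; x4: True; x5: True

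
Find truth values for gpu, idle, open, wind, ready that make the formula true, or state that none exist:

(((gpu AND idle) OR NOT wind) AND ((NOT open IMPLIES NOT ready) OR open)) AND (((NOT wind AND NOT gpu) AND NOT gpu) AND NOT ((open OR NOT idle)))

gpu = False; idle = True; open = False; wind = False; ready = False

  ((gpu AND idle) OR NOT wind) AND ((NOT open IMPLIES NOT ready) OR open) = True
    (gpu AND idle) OR NOT wind = True
      gpu AND idle = False
      NOT wind = True
    (NOT open IMPLIES NOT ready) OR open = True
      NOT open IMPLIES NOT ready = True
        NOT open = True
        NOT ready = True
  ((NOT wind AND NOT gpu) AND NOT gpu) AND NOT ((open OR NOT idle)) = True
    (NOT wind AND NOT gpu) AND NOT gpu = True
      NOT wind AND NOT gpu = True
        NOT wind = True
        NOT gpu = True
      NOT gpu = True
    NOT ((open OR NOT idle)) = True
      open OR NOT idle = False
        NOT idle = False
Both conjuncts True, so the formula holds.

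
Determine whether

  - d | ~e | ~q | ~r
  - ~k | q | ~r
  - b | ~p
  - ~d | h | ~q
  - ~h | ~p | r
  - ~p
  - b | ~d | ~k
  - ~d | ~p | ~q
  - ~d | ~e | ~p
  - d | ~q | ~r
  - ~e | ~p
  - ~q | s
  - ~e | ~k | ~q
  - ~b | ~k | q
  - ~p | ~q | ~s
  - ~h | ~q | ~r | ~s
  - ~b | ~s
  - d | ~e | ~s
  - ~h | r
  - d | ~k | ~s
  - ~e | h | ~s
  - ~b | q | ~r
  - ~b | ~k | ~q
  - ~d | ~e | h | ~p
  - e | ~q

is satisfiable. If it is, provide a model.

p = False, d = True, k = False, h = True, e = True, q = False, s = True, b = False, r = True

Unit clause (~p) forces p = False.
Set d = True.
Try k = True:
  (b | ~d | ~k) forces b = True.
  (~b | ~k | q) forces q = True.
  clause (~b | ~k | ~q) is falsified — backtrack.
So k = False.
Set h = True.
  then (~h | r) forces r = True.
Set e = True.
Set q = False.
  then (~b | q | ~r) forces b = False.
Set s = True.
All clauses satisfied.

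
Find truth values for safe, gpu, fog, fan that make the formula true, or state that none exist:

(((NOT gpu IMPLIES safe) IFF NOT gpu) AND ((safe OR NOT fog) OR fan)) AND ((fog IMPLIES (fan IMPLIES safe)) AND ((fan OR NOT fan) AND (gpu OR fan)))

safe = True, gpu = False, fog = False, fan = True

  ((NOT gpu IMPLIES safe) IFF NOT gpu) AND ((safe OR NOT fog) OR fan) = True
    (NOT gpu IMPLIES safe) IFF NOT gpu = True
      NOT gpu IMPLIES safe = True
        NOT gpu = True
      NOT gpu = True
    (safe OR NOT fog) OR fan = True
      safe OR NOT fog = True
        NOT fog = True
  (fog IMPLIES (fan IMPLIES safe)) AND ((fan OR NOT fan) AND (gpu OR fan)) = True
    fog IMPLIES (fan IMPLIES safe) = True
      fan IMPLIES safe = True
    (fan OR NOT fan) AND (gpu OR fan) = True
      fan OR NOT fan = True
        NOT fan = False
      gpu OR fan = True
Both conjuncts True, so the formula holds.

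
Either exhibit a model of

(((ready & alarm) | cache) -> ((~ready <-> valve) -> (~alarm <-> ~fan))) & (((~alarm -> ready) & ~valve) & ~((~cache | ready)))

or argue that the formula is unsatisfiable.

alarm = True, fan = True, valve = False, ready = False, cache = True

  ((ready & alarm) | cache) -> ((~ready <-> valve) -> (~alarm <-> ~fan)) = True
    (ready & alarm) | cache = True
      ready & alarm = False
    (~ready <-> valve) -> (~alarm <-> ~fan) = True
      ~ready <-> valve = False
        ~ready = True
      ~alarm <-> ~fan = True
        ~alarm = False
        ~fan = False
  ((~alarm -> ready) & ~valve) & ~((~cache | ready)) = True
    (~alarm -> ready) & ~valve = True
      ~alarm -> ready = True
        ~alarm = False
      ~valve = True
    ~((~cache | ready)) = True
      ~cache | ready = False
        ~cache = False
Both conjuncts True, so the formula holds.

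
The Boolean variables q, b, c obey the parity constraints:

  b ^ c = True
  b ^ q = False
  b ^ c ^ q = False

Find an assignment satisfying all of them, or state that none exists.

q = True; b = True; c = False

b ^ c = T ^ F = True ✓
b ^ q = T ^ T = False ✓
b ^ c ^ q = T ^ F ^ T = False ✓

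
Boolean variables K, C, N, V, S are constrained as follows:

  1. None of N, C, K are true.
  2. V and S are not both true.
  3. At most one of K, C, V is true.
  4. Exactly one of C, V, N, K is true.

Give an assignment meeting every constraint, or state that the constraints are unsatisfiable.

K = False; C = False; N = False; V = True; S = False

  (1) {N, C, K}: 0 true — none ✓
  (2) V=T, S=F — not both ✓
  (3) {K, C, V}: 1 true — at most one ✓
  (4) {C, V, N, K}: 1 true — exactly one ✓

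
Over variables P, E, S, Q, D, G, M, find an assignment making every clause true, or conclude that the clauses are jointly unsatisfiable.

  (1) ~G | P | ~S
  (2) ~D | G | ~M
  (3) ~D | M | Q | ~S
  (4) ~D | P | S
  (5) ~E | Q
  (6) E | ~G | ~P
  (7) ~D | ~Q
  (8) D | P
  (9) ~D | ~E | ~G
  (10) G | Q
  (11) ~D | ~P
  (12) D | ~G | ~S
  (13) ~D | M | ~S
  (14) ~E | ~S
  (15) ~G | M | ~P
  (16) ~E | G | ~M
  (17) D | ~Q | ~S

P: True, E: True, S: False, Q: True, D: False, G: True, M: True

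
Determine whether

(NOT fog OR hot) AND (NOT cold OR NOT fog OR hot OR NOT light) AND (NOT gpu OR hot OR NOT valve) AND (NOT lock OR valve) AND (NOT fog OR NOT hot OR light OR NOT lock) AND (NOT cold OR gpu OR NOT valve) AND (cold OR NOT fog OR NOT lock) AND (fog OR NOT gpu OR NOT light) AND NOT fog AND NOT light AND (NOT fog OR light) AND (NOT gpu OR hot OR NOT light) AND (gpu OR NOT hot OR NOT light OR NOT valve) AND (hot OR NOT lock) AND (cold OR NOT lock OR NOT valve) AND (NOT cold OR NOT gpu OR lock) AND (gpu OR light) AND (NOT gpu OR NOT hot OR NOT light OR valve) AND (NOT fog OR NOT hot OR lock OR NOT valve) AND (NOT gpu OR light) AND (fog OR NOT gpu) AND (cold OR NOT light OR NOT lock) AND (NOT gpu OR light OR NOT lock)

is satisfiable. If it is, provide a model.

Case fog = True:
  Clause (NOT fog) is falsified — contradiction.
Case fog = False:
  (NOT light) forces light = False.
  (gpu OR light) forces gpu = True.
  Clause (NOT gpu OR light) is falsified — contradiction.
Both cases fail, so the formula is unsatisfiable.

The formula is unsatisfiable.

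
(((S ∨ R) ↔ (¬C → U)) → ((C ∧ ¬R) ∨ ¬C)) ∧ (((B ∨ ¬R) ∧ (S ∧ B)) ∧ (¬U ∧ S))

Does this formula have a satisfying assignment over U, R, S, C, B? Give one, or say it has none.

U: False; R: True; S: True; C: False; B: True

  ((S ∨ R) ↔ (¬C → U)) → ((C ∧ ¬R) ∨ ¬C) = True
    (S ∨ R) ↔ (¬C → U) = False
      S ∨ R = True
      ¬C → U = False
        ¬C = True
    (C ∧ ¬R) ∨ ¬C = True
      C ∧ ¬R = False
        ¬R = False
      ¬C = True
  ((B ∨ ¬R) ∧ (S ∧ B)) ∧ (¬U ∧ S) = True
    (B ∨ ¬R) ∧ (S ∧ B) = True
      B ∨ ¬R = True
        ¬R = False
      S ∧ B = True
    ¬U ∧ S = True
      ¬U = True
Both conjuncts True, so the formula holds.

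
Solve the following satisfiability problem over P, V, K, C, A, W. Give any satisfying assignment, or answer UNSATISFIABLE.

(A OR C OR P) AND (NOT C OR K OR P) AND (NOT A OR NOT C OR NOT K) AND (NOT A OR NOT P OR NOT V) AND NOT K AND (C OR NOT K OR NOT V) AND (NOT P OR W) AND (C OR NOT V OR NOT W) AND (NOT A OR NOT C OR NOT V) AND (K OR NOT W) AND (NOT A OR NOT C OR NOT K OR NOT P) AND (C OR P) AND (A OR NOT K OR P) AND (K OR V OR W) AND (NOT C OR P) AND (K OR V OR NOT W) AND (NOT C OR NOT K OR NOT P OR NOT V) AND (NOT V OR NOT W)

Case K = True:
  Clause (NOT K) is falsified — contradiction.
Case K = False:
  (K OR NOT W) forces W = False.
  (NOT P OR W) forces P = False.
  (NOT C OR K OR P) forces C = False.
  Clause (C OR P) is falsified — contradiction.
Both cases fail, so the formula is unsatisfiable.

Unsatisfiable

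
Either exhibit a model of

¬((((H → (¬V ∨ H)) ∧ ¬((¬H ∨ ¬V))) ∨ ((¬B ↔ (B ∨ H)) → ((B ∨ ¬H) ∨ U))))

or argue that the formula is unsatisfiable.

V=F; H=T; U=F; B=F

  ¬((((H → (¬V ∨ H)) ∧ ¬((¬H ∨ ¬V))) ∨ ((¬B ↔ (B ∨ H)) → ((B ∨ ¬H) ∨ U)))) = True
    ((H → (¬V ∨ H)) ∧ ¬((¬H ∨ ¬V))) ∨ ((¬B ↔ (B ∨ H)) → ((B ∨ ¬H) ∨ U)) = False
      (H → (¬V ∨ H)) ∧ ¬((¬H ∨ ¬V)) = False
        H → (¬V ∨ H) = True
          ¬V ∨ H = True
            ¬V = True
        ¬((¬H ∨ ¬V)) = False
          ¬H ∨ ¬V = True
            ¬H = False
            ¬V = True
      (¬B ↔ (B ∨ H)) → ((B ∨ ¬H) ∨ U) = False
        ¬B ↔ (B ∨ H) = True
          ¬B = True
          B ∨ H = True
        (B ∨ ¬H) ∨ U = False
          B ∨ ¬H = False
            ¬H = False
The formula evaluates to True.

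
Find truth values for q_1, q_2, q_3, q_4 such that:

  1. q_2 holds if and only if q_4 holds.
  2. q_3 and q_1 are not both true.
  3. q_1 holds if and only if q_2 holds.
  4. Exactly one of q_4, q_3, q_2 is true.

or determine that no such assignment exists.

q_1: False, q_2: False, q_3: True, q_4: False

  (1) q_2=F, q_4=F — same ✓
  (2) q_3=T, q_1=F — not both ✓
  (3) q_1=F, q_2=F — same ✓
  (4) {q_4, q_3, q_2}: 1 true — exactly one ✓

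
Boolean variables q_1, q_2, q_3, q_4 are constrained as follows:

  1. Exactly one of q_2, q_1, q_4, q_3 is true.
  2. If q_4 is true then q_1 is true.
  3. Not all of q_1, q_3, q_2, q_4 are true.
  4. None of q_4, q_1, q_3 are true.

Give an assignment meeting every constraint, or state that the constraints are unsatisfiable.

q_1=F, q_2=T, q_3=F, q_4=F

  (1) {q_2, q_1, q_4, q_3}: 1 true — exactly one ✓
  (2) q_4=F ⇒ q_1: vacuous ✓
  (3) {q_1, q_3, q_2, q_4}: 1/4 true — not all ✓
  (4) {q_4, q_1, q_3}: 0 true — none ✓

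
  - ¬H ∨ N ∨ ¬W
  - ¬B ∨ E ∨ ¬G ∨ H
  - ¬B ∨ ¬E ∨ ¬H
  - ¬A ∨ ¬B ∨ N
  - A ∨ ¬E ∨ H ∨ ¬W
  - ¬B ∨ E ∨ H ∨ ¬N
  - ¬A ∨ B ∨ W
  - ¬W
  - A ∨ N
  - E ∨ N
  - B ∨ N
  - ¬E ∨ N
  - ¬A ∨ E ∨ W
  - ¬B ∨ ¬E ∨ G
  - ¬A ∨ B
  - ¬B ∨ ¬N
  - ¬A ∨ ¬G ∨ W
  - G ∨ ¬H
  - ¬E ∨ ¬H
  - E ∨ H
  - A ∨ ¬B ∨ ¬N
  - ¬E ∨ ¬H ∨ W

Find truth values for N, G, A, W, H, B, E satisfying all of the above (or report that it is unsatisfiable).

N: True, G: False, A: False, W: False, H: False, B: False, E: True

Unit clause (¬W) forces W = False.
Set N = True.
  then (¬B ∨ ¬N) forces B = False.
  then (¬A ∨ B ∨ W) forces A = False.
Set G = False.
  then (G ∨ ¬H) forces H = False.
  then (E ∨ H) forces E = True.
All clauses satisfied.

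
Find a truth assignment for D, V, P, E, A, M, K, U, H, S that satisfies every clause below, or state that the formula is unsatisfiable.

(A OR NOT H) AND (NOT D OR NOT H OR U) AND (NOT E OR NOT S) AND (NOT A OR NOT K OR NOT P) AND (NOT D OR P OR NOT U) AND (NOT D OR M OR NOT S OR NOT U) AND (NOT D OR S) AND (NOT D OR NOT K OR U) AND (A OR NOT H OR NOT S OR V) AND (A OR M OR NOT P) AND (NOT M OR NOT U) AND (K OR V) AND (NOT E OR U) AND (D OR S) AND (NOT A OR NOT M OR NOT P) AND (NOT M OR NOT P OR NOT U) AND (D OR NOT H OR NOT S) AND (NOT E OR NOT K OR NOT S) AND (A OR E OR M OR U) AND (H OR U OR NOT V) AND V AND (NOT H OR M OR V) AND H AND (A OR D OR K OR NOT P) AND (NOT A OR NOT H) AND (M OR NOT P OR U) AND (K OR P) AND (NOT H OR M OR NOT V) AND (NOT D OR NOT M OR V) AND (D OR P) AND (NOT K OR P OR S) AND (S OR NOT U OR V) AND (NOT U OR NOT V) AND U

Unsatisfiable — no assignment works.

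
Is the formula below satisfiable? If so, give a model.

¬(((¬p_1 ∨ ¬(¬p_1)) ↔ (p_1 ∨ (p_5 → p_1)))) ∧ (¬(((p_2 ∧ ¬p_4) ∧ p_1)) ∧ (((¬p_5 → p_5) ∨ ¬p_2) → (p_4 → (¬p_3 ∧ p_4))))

p_1 = False; p_2 = True; p_3 = False; p_4 = False; p_5 = True

  ¬(((¬p_1 ∨ ¬(¬p_1)) ↔ (p_1 ∨ (p_5 → p_1)))) = True
    (¬p_1 ∨ ¬(¬p_1)) ↔ (p_1 ∨ (p_5 → p_1)) = False
      ¬p_1 ∨ ¬(¬p_1) = True
        ¬p_1 = True
        ¬(¬p_1) = False
          ¬p_1 = True
      p_1 ∨ (p_5 → p_1) = False
        p_5 → p_1 = False
  ¬(((p_2 ∧ ¬p_4) ∧ p_1)) ∧ (((¬p_5 → p_5) ∨ ¬p_2) → (p_4 → (¬p_3 ∧ p_4))) = True
    ¬(((p_2 ∧ ¬p_4) ∧ p_1)) = True
      (p_2 ∧ ¬p_4) ∧ p_1 = False
        p_2 ∧ ¬p_4 = True
          ¬p_4 = True
    ((¬p_5 → p_5) ∨ ¬p_2) → (p_4 → (¬p_3 ∧ p_4)) = True
      (¬p_5 → p_5) ∨ ¬p_2 = True
        ¬p_5 → p_5 = True
          ¬p_5 = False
        ¬p_2 = False
      p_4 → (¬p_3 ∧ p_4) = True
        ¬p_3 ∧ p_4 = False
          ¬p_3 = True
Both conjuncts True, so the formula holds.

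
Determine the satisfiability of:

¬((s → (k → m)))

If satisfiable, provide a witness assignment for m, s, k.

m = False, s = True, k = True

  ¬((s → (k → m))) = True
    s → (k → m) = False
      k → m = False
The formula evaluates to True.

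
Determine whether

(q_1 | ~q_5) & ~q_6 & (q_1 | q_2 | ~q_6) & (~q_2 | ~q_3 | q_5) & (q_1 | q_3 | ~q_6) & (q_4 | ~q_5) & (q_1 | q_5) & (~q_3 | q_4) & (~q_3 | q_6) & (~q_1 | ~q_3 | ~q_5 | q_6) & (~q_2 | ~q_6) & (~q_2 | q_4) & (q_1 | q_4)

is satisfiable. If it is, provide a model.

Unit clause (~q_6) forces q_6 = False.
In (~q_3 | q_6) only ~q_3 is left, so q_3 = False.
Try q_1 = False:
  (q_1 | ~q_5) forces q_5 = False.
  clause (q_1 | q_5) is falsified — backtrack.
So q_1 = True.
Set q_2 = False.
Set q_4 = True.
Set q_5 = True.
All clauses satisfied.

q_1 = True, q_2 = False, q_3 = False, q_4 = True, q_5 = True, q_6 = False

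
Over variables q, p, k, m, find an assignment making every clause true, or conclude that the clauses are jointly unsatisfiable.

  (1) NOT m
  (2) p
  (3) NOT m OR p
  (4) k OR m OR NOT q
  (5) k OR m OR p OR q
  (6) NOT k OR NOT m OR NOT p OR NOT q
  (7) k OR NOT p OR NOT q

q = True, p = True, k = True, m = False

Unit clause (NOT m) forces m = False.
Unit clause (p) forces p = True.
Set q = True.
  then (k OR m OR NOT q) forces k = True.
Check each clause:
  (NOT m): NOT m holds.
  (p): p holds.
  (NOT m OR p): NOT m holds.
  (k OR m OR NOT q): k holds.
  (k OR m OR p OR q): k holds.
  (NOT k OR NOT m OR NOT p OR NOT q): NOT m holds.
  (k OR NOT p OR NOT q): k holds.
All clauses satisfied.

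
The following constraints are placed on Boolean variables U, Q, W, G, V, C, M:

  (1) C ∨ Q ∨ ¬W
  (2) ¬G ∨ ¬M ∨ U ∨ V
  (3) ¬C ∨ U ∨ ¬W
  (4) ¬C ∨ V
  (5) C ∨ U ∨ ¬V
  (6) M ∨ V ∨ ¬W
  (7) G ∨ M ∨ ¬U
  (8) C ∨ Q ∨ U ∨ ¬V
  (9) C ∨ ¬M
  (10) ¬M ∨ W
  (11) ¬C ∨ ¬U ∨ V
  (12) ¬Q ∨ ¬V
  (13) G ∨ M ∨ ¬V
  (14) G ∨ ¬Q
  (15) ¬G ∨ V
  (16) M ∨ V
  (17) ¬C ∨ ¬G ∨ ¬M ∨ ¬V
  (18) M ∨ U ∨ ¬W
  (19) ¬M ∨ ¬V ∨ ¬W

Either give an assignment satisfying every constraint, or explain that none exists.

U = False, Q = False, W = False, G = True, V = True, C = True, M = False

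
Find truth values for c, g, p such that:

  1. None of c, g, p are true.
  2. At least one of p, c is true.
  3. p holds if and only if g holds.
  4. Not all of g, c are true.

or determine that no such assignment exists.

No satisfying assignment exists.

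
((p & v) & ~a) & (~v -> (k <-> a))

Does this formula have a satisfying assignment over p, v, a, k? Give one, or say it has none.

p = True; v = True; a = False; k = False

  (p & v) & ~a = True
    p & v = True
    ~a = True
  ~v -> (k <-> a) = True
    ~v = False
    k <-> a = True
Both conjuncts True, so the formula holds.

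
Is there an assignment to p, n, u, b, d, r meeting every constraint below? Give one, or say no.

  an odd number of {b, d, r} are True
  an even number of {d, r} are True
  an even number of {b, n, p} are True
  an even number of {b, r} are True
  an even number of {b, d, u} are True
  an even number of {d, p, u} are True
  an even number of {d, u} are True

Unsatisfiable

Adding constraints 1, 2, 5, 7 mod 2: every variable appears an even number of times on the left, so the left side is 0.
But the right sides sum to 1 (mod 2). 0 ≠ 1 — the system is inconsistent.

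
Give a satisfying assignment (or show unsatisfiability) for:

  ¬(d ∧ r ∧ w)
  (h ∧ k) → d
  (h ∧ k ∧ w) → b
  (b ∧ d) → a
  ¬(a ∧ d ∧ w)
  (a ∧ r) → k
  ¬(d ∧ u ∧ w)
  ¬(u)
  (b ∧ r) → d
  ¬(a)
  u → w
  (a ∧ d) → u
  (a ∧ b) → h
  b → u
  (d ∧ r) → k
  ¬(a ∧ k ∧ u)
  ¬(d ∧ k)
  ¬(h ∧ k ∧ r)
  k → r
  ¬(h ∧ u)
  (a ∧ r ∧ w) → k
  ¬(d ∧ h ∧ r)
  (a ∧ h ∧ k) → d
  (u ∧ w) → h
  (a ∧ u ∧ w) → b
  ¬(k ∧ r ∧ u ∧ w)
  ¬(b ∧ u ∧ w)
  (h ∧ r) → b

u = False; a = False; b = False; w = False; r = False; h = True; d = False; k = False

Unit clause (¬a) forces a = False.
Unit clause (¬u) forces u = False.
In (¬b ∨ u) only ¬b is left, so b = False.
Set w = False.
Set r = False.
  then (¬k ∨ r) forces k = False.
Set h = True.
Set d = False.
All clauses satisfied.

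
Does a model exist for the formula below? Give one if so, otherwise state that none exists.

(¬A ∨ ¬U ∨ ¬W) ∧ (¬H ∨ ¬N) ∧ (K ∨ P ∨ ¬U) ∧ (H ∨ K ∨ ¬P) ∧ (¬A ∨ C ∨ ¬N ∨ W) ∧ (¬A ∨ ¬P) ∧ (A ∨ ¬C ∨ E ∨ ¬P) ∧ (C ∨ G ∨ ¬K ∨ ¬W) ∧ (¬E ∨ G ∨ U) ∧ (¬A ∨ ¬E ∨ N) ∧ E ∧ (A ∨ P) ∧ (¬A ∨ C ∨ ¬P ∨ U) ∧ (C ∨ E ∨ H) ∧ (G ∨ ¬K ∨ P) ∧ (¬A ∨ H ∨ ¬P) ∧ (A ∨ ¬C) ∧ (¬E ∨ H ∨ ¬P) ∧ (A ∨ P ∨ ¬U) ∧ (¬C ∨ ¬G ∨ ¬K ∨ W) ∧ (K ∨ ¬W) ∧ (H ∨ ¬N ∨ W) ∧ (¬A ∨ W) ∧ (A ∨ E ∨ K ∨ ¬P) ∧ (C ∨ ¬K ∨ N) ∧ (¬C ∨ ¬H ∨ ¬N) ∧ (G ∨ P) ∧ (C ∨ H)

N = False, K = False, E = True, H = True, G = True, W = False, P = True, A = False, C = False, U = False

Unit clause (E) forces E = True.
Set N = False.
  then (¬A ∨ ¬E ∨ N) forces A = False.
  then (A ∨ P) forces P = True.
  then (A ∨ ¬C) forces C = False.
  then (¬E ∨ H ∨ ¬P) forces H = True.
  then (C ∨ ¬K ∨ N) forces K = False.
  then (K ∨ ¬W) forces W = False.
Set G = True.
Set U = False.
All clauses satisfied.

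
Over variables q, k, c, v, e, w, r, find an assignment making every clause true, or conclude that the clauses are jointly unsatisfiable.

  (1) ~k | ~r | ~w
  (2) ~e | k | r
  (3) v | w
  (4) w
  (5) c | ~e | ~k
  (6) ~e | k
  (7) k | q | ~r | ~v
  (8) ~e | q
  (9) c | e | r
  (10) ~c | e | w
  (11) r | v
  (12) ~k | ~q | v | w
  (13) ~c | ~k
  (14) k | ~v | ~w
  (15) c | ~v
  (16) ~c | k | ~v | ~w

Unit clause (w) forces w = True.
Set q = False.
  then (~e | q) forces e = False.
Try k = True:
  (~k | ~r | ~w) forces r = False.
  (c | e | r) forces c = True.
  clause (~c | ~k) is falsified — backtrack.
So k = False.
  then (k | ~v | ~w) forces v = False.
  then (r | v) forces r = True.
Set c = False.
All clauses satisfied.

q=F; k=F; c=F; v=F; e=F; w=T; r=T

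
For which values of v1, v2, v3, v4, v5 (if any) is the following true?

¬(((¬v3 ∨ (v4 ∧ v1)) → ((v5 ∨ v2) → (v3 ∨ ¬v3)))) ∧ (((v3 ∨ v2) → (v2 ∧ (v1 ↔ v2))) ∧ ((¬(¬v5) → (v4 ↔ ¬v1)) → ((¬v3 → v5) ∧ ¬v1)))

The conjunct ¬(((¬v3 ∨ (v4 ∧ v1)) → ((v5 ∨ v2) → (v3 ∨ ¬v3)))) is unsatisfiable on its own:
  v3 = True: this becomes ¬(((v4 ∧ v1) → True)) = False.
  v3 = False: this becomes ¬((True → True)) = False.
So the whole conjunction is unsatisfiable.

No satisfying assignment exists.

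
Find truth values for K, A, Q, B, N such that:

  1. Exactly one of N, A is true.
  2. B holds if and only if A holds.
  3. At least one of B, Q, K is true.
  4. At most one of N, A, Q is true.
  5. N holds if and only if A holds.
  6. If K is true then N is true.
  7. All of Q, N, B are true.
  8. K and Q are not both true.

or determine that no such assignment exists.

UNSATISFIABLE

Case Q = True:
  (4) with Q=T forces N = False.
  Constraint (7) is violated (N=F) — contradiction.
Case Q = False:
  Constraint (7) is violated (Q=F) — contradiction.
Both cases fail — unsatisfiable.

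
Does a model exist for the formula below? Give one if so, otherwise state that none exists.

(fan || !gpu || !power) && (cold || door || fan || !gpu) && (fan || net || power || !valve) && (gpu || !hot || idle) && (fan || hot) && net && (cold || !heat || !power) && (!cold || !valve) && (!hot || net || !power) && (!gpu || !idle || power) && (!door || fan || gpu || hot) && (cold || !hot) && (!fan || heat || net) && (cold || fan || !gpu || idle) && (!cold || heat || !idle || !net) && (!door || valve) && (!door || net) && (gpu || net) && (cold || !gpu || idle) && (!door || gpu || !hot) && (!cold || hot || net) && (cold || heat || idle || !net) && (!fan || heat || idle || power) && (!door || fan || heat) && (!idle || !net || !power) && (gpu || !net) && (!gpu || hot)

Unit clause (net) forces net = True.
In (gpu || !net) only gpu is left, so gpu = True.
In (!gpu || hot) only hot is left, so hot = True.
In (cold || !hot) only cold is left, so cold = True.
In (!cold || !valve) only !valve is left, so valve = False.
In (!door || valve) only !door is left, so door = False.
Set fan = True.
Set power = True.
  then (!idle || !net || !power) forces idle = False.
Set heat = False.
All clauses satisfied.

fan = True, power = True, valve = False, cold = True, hot = True, net = True, door = False, heat = False, gpu = True, idle = False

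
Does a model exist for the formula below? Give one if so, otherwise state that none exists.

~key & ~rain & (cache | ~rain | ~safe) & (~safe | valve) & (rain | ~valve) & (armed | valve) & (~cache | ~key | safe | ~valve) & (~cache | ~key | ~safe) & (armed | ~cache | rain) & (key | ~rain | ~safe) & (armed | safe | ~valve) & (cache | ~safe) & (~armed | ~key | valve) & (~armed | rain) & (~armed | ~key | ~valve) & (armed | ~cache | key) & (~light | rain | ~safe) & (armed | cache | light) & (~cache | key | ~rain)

UNSATISFIABLE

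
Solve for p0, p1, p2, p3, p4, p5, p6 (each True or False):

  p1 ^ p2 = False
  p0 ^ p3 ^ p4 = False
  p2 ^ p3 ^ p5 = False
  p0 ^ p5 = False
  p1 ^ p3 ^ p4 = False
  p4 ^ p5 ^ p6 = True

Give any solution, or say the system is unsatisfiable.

p0: False, p1: False, p2: False, p3: False, p4: False, p5: False, p6: True

p1 ^ p2 = F ^ F = False ✓
p0 ^ p3 ^ p4 = F ^ F ^ F = False ✓
p2 ^ p3 ^ p5 = F ^ F ^ F = False ✓
p0 ^ p5 = F ^ F = False ✓
p1 ^ p3 ^ p4 = F ^ F ^ F = False ✓
p4 ^ p5 ^ p6 = F ^ F ^ T = True ✓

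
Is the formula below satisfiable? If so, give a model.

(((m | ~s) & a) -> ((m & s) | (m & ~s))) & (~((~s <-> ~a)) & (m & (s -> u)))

m: True, s: False, u: False, a: True

  ((m | ~s) & a) -> ((m & s) | (m & ~s)) = True
    (m | ~s) & a = True
      m | ~s = True
        ~s = True
    (m & s) | (m & ~s) = True
      m & s = False
      m & ~s = True
        ~s = True
  ~((~s <-> ~a)) & (m & (s -> u)) = True
    ~((~s <-> ~a)) = True
      ~s <-> ~a = False
        ~s = True
        ~a = False
    m & (s -> u) = True
      s -> u = True
Both conjuncts True, so the formula holds.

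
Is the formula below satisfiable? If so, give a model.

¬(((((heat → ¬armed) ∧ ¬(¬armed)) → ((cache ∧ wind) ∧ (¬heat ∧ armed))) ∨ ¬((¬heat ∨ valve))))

cache: False, heat: False, valve: False, wind: False, armed: True

  ¬(((((heat → ¬armed) ∧ ¬(¬armed)) → ((cache ∧ wind) ∧ (¬heat ∧ armed))) ∨ ¬((¬heat ∨ valve)))) = True
    (((heat → ¬armed) ∧ ¬(¬armed)) → ((cache ∧ wind) ∧ (¬heat ∧ armed))) ∨ ¬((¬heat ∨ valve)) = False
      ((heat → ¬armed) ∧ ¬(¬armed)) → ((cache ∧ wind) ∧ (¬heat ∧ armed)) = False
        (heat → ¬armed) ∧ ¬(¬armed) = True
          heat → ¬armed = True
            ¬armed = False
          ¬(¬armed) = True
            ¬armed = False
        (cache ∧ wind) ∧ (¬heat ∧ armed) = False
          cache ∧ wind = False
          ¬heat ∧ armed = True
            ¬heat = True
      ¬((¬heat ∨ valve)) = False
        ¬heat ∨ valve = True
          ¬heat = True
The formula evaluates to True.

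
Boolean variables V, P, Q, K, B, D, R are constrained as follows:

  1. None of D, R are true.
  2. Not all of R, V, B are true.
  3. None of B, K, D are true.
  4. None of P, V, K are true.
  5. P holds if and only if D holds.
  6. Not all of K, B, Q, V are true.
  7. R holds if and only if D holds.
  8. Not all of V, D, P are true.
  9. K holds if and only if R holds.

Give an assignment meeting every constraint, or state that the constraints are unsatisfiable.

V: False; P: False; Q: True; K: False; B: False; D: False; R: False

  (1) {D, R}: 0 true — none ✓
  (2) {R, V, B}: 0/3 true — not all ✓
  (3) {B, K, D}: 0 true — none ✓
  (4) {P, V, K}: 0 true — none ✓
  (5) P=F, D=F — same ✓
  (6) {K, B, Q, V}: 1/4 true — not all ✓
  (7) R=F, D=F — same ✓
  (8) {V, D, P}: 0/3 true — not all ✓
  (9) K=F, R=F — same ✓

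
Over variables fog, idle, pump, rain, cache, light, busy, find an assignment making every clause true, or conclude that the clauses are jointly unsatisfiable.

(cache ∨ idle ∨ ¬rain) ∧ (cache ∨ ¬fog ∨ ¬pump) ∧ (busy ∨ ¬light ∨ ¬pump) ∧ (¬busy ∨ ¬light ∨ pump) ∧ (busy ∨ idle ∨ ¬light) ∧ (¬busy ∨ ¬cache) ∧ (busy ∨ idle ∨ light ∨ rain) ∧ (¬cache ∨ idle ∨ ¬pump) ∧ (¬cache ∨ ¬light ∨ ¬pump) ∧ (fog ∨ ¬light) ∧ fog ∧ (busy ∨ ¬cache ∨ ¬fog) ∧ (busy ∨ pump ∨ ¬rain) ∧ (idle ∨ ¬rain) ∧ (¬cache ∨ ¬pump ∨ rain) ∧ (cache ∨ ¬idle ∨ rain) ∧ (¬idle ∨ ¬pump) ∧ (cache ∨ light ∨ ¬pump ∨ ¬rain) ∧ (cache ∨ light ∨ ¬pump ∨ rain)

Unit clause (fog) forces fog = True.
Set idle = False.
  then (idle ∨ ¬rain) forces rain = False.
Try pump = True:
  (cache ∨ ¬fog ∨ ¬pump) forces cache = True.
  clause (¬cache ∨ idle ∨ ¬pump) is falsified — backtrack.
So pump = False.
Set cache = False.
Set light = False.
  then (busy ∨ idle ∨ light ∨ rain) forces busy = True.
All clauses satisfied.

fog=T, idle=F, pump=F, rain=F, cache=F, light=F, busy=T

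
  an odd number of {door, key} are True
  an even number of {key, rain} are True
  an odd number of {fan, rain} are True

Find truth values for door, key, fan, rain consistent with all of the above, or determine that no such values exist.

door=F; key=T; fan=F; rain=T

{door, key}: 1 true → odd ✓
{key, rain}: 2 true → even ✓
{fan, rain}: 1 true → odd ✓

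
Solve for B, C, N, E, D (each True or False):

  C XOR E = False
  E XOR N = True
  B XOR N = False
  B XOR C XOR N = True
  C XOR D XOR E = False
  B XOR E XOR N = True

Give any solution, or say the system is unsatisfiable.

B = False, C = True, N = False, E = True, D = False

C XOR E = T XOR T = False ✓
E XOR N = T XOR F = True ✓
B XOR N = F XOR F = False ✓
B XOR C XOR N = F XOR T XOR F = True ✓
C XOR D XOR E = T XOR F XOR T = False ✓
B XOR E XOR N = F XOR T XOR F = True ✓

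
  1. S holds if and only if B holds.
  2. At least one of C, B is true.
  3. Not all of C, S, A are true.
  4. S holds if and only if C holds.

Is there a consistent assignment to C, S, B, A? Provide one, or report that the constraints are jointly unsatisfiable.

C = True, S = True, B = True, A = False

  (1) S=T, B=T — same ✓
  (2) {C, B}: 2 true — at least one ✓
  (3) {C, S, A}: 2/3 true — not all ✓
  (4) S=T, C=T — same ✓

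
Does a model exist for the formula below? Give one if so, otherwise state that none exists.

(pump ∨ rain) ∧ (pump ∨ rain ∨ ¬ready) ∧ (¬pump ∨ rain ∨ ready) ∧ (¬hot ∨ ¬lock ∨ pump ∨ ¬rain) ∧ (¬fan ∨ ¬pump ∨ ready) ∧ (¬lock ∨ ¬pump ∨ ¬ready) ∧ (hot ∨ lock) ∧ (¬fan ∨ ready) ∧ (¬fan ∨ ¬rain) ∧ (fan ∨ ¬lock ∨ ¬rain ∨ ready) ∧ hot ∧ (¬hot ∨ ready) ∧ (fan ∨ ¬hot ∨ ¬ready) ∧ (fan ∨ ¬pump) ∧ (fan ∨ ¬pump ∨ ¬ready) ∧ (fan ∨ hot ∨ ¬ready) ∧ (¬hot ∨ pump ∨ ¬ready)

rain: False; ready: True; lock: False; hot: True; pump: True; fan: True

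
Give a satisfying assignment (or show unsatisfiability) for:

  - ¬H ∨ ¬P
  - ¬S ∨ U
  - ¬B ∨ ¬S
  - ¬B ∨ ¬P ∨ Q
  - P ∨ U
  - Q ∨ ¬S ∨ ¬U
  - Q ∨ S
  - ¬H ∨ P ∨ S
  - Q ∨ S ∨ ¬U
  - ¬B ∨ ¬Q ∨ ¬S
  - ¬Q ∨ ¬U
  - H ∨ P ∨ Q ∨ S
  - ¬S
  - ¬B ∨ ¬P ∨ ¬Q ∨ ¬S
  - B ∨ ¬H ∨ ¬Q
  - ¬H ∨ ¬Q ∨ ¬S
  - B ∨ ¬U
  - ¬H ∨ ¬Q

U = False, B = False, P = True, Q = True, S = False, H = False

Unit clause (¬S) forces S = False.
In (Q ∨ S) only Q is left, so Q = True.
In (¬Q ∨ ¬U) only ¬U is left, so U = False.
In (¬H ∨ ¬Q) only ¬H is left, so H = False.
In (P ∨ U) only P is left, so P = True.
Set B = False.
All clauses satisfied.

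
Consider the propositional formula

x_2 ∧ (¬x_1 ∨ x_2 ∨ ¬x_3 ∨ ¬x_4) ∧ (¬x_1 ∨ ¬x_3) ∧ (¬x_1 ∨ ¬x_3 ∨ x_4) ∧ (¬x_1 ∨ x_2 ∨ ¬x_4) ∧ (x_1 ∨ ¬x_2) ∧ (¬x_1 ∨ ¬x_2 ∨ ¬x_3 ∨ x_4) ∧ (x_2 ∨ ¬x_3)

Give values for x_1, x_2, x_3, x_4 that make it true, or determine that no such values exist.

x_1=T, x_2=T, x_3=F, x_4=F

Unit clause (x_2) forces x_2 = True.
In (x_1 ∨ ¬x_2) only x_1 is left, so x_1 = True.
In (¬x_1 ∨ ¬x_3) only ¬x_3 is left, so x_3 = False.
Set x_4 = False.
Check each clause:
  (x_2): x_2 holds.
  (¬x_1 ∨ x_2 ∨ ¬x_3 ∨ ¬x_4): x_2 holds.
  (¬x_1 ∨ ¬x_3): ¬x_3 holds.
  (¬x_1 ∨ ¬x_3 ∨ x_4): ¬x_3 holds.
  (¬x_1 ∨ x_2 ∨ ¬x_4): x_2 holds.
  (x_1 ∨ ¬x_2): x_1 holds.
  (¬x_1 ∨ ¬x_2 ∨ ¬x_3 ∨ x_4): ¬x_3 holds.
  (x_2 ∨ ¬x_3): x_2 holds.
All clauses satisfied.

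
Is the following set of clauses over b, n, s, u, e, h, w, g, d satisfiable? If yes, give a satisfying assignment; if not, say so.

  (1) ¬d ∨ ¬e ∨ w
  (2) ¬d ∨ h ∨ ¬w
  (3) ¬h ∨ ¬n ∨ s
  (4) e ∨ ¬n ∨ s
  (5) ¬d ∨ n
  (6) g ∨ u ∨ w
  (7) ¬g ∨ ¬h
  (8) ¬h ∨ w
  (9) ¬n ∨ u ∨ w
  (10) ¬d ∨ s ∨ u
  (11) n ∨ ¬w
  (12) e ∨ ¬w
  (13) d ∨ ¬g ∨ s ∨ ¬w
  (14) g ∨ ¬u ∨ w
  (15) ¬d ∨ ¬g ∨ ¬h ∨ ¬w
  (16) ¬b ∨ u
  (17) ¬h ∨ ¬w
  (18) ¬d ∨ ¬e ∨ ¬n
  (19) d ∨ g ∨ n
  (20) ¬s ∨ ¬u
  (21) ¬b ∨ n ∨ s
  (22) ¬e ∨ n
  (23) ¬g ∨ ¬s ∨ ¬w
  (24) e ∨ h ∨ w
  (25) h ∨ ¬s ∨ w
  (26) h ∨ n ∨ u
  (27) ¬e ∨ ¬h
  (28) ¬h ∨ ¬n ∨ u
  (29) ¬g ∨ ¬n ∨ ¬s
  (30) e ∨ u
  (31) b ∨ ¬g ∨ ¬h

b: False, n: True, s: True, u: False, e: True, h: False, w: True, g: False, d: False

Set b = False.
Set n = True.
Set s = True.
  then (¬s ∨ ¬u) forces u = False.
  then (¬h ∨ ¬n ∨ u) forces h = False.
  then (¬g ∨ ¬n ∨ ¬s) forces g = False.
  then (e ∨ u) forces e = True.
  then (g ∨ u ∨ w) forces w = True.
  then (¬d ∨ ¬e ∨ ¬n) forces d = False.
All clauses satisfied.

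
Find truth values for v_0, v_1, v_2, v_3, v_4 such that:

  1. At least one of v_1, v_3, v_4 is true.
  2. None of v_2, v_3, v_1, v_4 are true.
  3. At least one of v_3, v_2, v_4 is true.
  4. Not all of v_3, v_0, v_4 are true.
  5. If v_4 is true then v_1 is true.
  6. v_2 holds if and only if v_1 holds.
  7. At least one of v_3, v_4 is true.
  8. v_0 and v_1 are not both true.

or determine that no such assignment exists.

Case v_4 = True:
  Constraint (2) is violated (v_4=T) — contradiction.
Case v_4 = False:
  (2) forces v_2 = False.
  (2) forces v_3 = False.
  Constraint (3) is violated (v_3=F, v_2=F, v_4=F) — contradiction.
Both cases fail — unsatisfiable.

UNSATISFIABLE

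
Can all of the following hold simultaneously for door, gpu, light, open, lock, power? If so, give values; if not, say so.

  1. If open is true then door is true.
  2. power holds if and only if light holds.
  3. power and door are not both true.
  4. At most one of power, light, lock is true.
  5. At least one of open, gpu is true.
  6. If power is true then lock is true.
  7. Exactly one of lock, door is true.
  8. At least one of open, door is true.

door: True, gpu: True, light: False, open: False, lock: False, power: False

  (1) open=F ⇒ door: vacuous ✓
  (2) power=F, light=F — same ✓
  (3) power=F, door=T — not both ✓
  (4) {power, light, lock}: 0 true — at most one ✓
  (5) {open, gpu}: 1 true — at least one ✓
  (6) power=F ⇒ lock: vacuous ✓
  (7) {lock, door}: 1 true — exactly one ✓
  (8) {open, door}: 1 true — at least one ✓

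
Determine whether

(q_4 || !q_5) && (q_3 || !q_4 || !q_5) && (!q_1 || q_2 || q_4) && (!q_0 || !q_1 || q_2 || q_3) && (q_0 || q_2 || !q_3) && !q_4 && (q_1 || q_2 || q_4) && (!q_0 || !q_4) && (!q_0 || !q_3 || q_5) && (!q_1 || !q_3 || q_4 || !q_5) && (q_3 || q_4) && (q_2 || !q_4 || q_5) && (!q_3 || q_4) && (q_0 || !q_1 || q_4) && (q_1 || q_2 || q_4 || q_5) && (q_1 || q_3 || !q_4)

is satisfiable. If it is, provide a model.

Unsatisfiable

Case q_3 = True:
  (!q_4) forces q_4 = False.
  Clause (!q_3 || q_4) is falsified — contradiction.
Case q_3 = False:
  (!q_4) forces q_4 = False.
  Clause (q_3 || q_4) is falsified — contradiction.
Both cases fail, so the formula is unsatisfiable.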